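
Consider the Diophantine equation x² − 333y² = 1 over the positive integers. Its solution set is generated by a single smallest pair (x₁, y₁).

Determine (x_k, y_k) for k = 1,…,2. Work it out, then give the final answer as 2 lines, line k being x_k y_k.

73 4
10657 584

d=333: √d = [18; 4,36] (ℓ=2, even), read p_1/q_1
a_0=18:  p_0=18·1+0=18,  q_0=18·0+1=1
a_1=4:  p_1=4·18+1=73,  q_1=4·1+0=4
fundamental: x₁=73, y₁=4  (since 5329 − 333·16 = 1)
k=2:  x_2 = 73·73+333·4·4 = 10657,  y_2 = 73·4+4·73 = 584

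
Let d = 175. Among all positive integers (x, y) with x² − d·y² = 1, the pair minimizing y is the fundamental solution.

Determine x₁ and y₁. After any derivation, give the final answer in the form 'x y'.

[13; 4,2,1,2,4,26] for √175; ℓ=6 ⇒ convergent index 5
i=0: a=13 ⇒ p=13, q=1
…
i=3: a=1 ⇒ p=172, q=13
i=4: a=2 ⇒ p=463, q=35
i=5: a=4 ⇒ p=2024, q=153
→ (2024, 153).  Check: 2024²=4096576, 175·153²=4096575, difference 1.

2024 153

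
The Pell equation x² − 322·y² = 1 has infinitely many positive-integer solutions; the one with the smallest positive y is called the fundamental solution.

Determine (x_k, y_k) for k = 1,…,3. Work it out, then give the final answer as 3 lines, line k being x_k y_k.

√322 = [17; 1,16,1,34, …], period ℓ=4 (even) → k=3
step 0: (17, 1)  from 17·(1,0) + (0,1)
step 1: (18, 1)  from 1·(17,1) + (1,0)
step 2: (305, 17)  from 16·(18,1) + (17,1)
step 3: (323, 18)  from 1·(305,17) + (18,1)
→ (323, 18).  Check: 323²=104329, 322·18²=104328, difference 1.
(x_2, y_2) = (323·323 + 322·18·18, 323·18 + 18·323) = (208657, 11628)
(x_3, y_3) = (323·208657 + 322·18·11628, 323·11628 + 18·208657) = (134792099, 7511670)

323 18
208657 11628
134792099 7511670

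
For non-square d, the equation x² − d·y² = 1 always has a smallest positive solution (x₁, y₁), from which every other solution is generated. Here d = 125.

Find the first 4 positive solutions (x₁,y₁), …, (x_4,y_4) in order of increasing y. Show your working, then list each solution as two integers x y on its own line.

930249 83204
1730726404001 154800875592
3220013013190122249 288006719437081612
5990827771012465337616001 535835925499096664087184

d=125: √d = [11; 5,1,1,5,22] (ℓ=5, odd), read p_9/q_9
a_0=11:  p_0=11·1+0=11,  q_0=11·0+1=1
a_1=5:  p_1=5·11+1=56,  q_1=5·1+0=5
…
a_3=1:  p_3=1·67+56=123,  q_3=1·6+5=11
a_4=5:  p_4=5·123+67=682,  q_4=5·11+6=61
a_5=22:  p_5=22·682+123=15127,  q_5=22·61+11=1353
…
a_8=1:  p_8=1·91444+76317=167761,  q_8=1·8179+6826=15005
a_9=5:  p_9=5·167761+91444=930249,  q_9=5·15005+8179=83204
fundamental: x₁=930249, y₁=83204  (since 865363202001 − 125·6922905616 = 1)
k=2:  x_2 = 930249·930249+125·83204·83204 = 1730726404001,  y_2 = 930249·83204+83204·930249 = 154800875592
k=3:  x_3 = 930249·1730726404001+125·83204·154800875592 = 3220013013190122249,  y_3 = 930249·154800875592+83204·1730726404001 = 288006719437081612
k=4:  x_4 = 930249·3220013013190122249+125·83204·288006719437081612 = 5990827771012465337616001,  y_4 = 930249·288006719437081612+83204·3220013013190122249 = 535835925499096664087184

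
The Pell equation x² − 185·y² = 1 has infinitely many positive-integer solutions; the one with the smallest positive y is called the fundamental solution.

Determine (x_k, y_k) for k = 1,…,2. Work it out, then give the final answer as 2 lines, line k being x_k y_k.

9249 680
171088001 12578640

√185 = [13; 1,1,1,1,26, …], period ℓ=5 (odd) → k=9
i=0: a=13 ⇒ p=13, q=1
…
i=2: a=1 ⇒ p=27, q=2
…
i=4: a=1 ⇒ p=68, q=5
i=5: a=26 ⇒ p=1809, q=133
i=6: a=1 ⇒ p=1877, q=138
i=7: a=1 ⇒ p=3686, q=271
i=8: a=1 ⇒ p=5563, q=409
i=9: a=1 ⇒ p=9249, q=680
→ (9249, 680).  Check: 9249²=85544001, 185·680²=85544000, difference 1.
(9249+680√185)^2 = 171088001 + 12578640√185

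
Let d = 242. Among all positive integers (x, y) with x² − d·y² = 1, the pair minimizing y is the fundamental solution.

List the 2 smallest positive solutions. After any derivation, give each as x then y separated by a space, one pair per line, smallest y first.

√242 → a₀=15, period (1,1,3,1,14,1,3,1,1,30); ℓ=10 even so k=9
step 0: (15, 1)  from 15·(1,0) + (0,1)
step 1: (16, 1)  from 1·(15,1) + (1,0)
step 2: (31, 2)  from 1·(16,1) + (15,1)
step 3: (109, 7)  from 3·(31,2) + (16,1)
step 4: (140, 9)  from 1·(109,7) + (31,2)
step 5: (2069, 133)  from 14·(140,9) + (109,7)
step 6: (2209, 142)  from 1·(2069,133) + (140,9)
step 7: (8696, 559)  from 3·(2209,142) + (2069,133)
step 8: (10905, 701)  from 1·(8696,559) + (2209,142)
step 9: (19601, 1260)  from 1·(10905,701) + (8696,559)
fundamental: x₁=19601, y₁=1260  (since 384199201 − 242·1587600 = 1)
(x_2, y_2) = (19601·19601 + 242·1260·1260, 19601·1260 + 1260·19601) = (768398401, 49394520)

19601 1260
768398401 49394520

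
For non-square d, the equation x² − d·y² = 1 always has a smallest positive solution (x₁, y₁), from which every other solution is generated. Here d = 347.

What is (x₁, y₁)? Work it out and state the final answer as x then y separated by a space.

641602 34443

[18; 1,1,1,2,4,…,1,1,36] for √347; ℓ=14 ⇒ convergent index 13
step 0: (18, 1)  from 18·(1,0) + (0,1)
step 1: (19, 1)  from 1·(18,1) + (1,0)
step 2: (37, 2)  from 1·(19,1) + (18,1)
step 3: (56, 3)  from 1·(37,2) + (19,1)
…
step 10: (164168, 8813)  from 2·(74549,4002) + (15070,809)
…
step 12: (402885, 21628)  from 1·(238717,12815) + (164168,8813)
step 13: (641602, 34443)  from 1·(402885,21628) + (238717,12815)
→ (641602, 34443).  Check: 641602²=411653126404, 347·34443²=411653126403, difference 1.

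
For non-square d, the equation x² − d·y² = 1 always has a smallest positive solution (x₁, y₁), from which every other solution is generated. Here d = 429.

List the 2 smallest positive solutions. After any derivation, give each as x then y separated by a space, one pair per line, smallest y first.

1524095 73584
4645731138049 224298012960

d=429: √d = [20; 1,2,2,9,1,12,1,9,2,2,1,40] (ℓ=12, even), read p_11/q_11
k=0  a_k=20  p_k/q_k = 20/1
k=1  a_k=1  p_k/q_k = 21/1
k=2  a_k=2  p_k/q_k = 62/3
k=3  a_k=2  p_k/q_k = 145/7
…
k=5  a_k=1  p_k/q_k = 1512/73
…
k=8  a_k=9  p_k/q_k = 208718/10077
…
k=10  a_k=2  p_k/q_k = 1085636/52415
k=11  a_k=1  p_k/q_k = 1524095/73584
fundamental: x₁=1524095, y₁=73584  (since 2322865569025 − 429·5414605056 = 1)
(1524095+73584√429)^2 = 4645731138049 + 224298012960√429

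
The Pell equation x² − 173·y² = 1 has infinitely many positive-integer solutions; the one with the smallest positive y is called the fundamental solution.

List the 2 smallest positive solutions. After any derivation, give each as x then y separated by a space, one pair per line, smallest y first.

d=173: √d = [13; 6,1,1,6,26] (ℓ=5, odd), read p_9/q_9
i=0: a=13 ⇒ p=13, q=1
…
i=5: a=26 ⇒ p=29239, q=2223
i=6: a=6 ⇒ p=176552, q=13423
i=7: a=1 ⇒ p=205791, q=15646
i=8: a=1 ⇒ p=382343, q=29069
i=9: a=6 ⇒ p=2499849, q=190060
(x₁, y₁) = (2499849, 190060);  2499849² − 173·190060² = 1 ✓
k=2:  x_2 = 2499849·2499849+173·190060·190060 = 12498490045601,  y_2 = 2499849·190060+190060·2499849 = 950242601880

2499849 190060
12498490045601 950242601880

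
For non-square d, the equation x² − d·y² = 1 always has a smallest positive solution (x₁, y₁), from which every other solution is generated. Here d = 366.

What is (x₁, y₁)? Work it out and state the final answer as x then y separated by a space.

907925 47458

d=366: √d = [19; 7,1,1,1,2,12,2,1,1,1,7,38] (ℓ=12, even), read p_11/q_11
k=0  a_k=19  p_k/q_k = 19/1
k=1  a_k=7  p_k/q_k = 134/7
k=2  a_k=1  p_k/q_k = 153/8
…
k=6  a_k=12  p_k/q_k = 14444/755
…
k=9  a_k=1  p_k/q_k = 74554/3897
k=10  a_k=1  p_k/q_k = 119053/6223
k=11  a_k=7  p_k/q_k = 907925/47458
(x₁, y₁) = (907925, 47458);  907925² − 366·47458² = 1 ✓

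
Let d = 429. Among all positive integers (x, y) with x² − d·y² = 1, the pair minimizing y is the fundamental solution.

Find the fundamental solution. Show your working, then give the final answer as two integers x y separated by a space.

√429 → a₀=20, period (1,2,2,9,1,12,1,9,2,2,1,40); ℓ=12 even so k=11
i=0: a=20 ⇒ p=20, q=1
…
i=2: a=2 ⇒ p=62, q=3
…
i=4: a=9 ⇒ p=1367, q=66
i=5: a=1 ⇒ p=1512, q=73
…
i=7: a=1 ⇒ p=21023, q=1015
…
i=9: a=2 ⇒ p=438459, q=21169
i=10: a=2 ⇒ p=1085636, q=52415
i=11: a=1 ⇒ p=1524095, q=73584
(x₁, y₁) = (1524095, 73584);  1524095² − 429·73584² = 1 ✓

1524095 73584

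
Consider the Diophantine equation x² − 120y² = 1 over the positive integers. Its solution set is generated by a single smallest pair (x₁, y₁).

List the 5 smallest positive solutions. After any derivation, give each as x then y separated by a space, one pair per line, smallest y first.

d=120: √d = [10; 1,20] (ℓ=2, even), read p_1/q_1
step 0: (10, 1)  from 10·(1,0) + (0,1)
step 1: (11, 1)  from 1·(10,1) + (1,0)
→ (11, 1).  Check: 11²=121, 120·1²=120, difference 1.
k=2:  x_2 = 11·11+120·1·1 = 241,  y_2 = 11·1+1·11 = 22
k=3:  x_3 = 11·241+120·1·22 = 5291,  y_3 = 11·22+1·241 = 483
k=4:  x_4 = 11·5291+120·1·483 = 116161,  y_4 = 11·483+1·5291 = 10604
k=5:  x_5 = 11·116161+120·1·10604 = 2550251,  y_5 = 11·10604+1·116161 = 232805

11 1
241 22
5291 483
116161 10604
2550251 232805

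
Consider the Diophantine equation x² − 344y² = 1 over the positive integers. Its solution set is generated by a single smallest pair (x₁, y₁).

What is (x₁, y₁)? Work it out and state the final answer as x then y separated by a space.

10405 561

d=344: √d = [18; 1,1,4,1,3,1,4,1,1,36] (ℓ=10, even), read p_9/q_9
step 0: (18, 1)  from 18·(1,0) + (0,1)
step 1: (19, 1)  from 1·(18,1) + (1,0)
step 2: (37, 2)  from 1·(19,1) + (18,1)
…
step 4: (204, 11)  from 1·(167,9) + (37,2)
step 5: (779, 42)  from 3·(204,11) + (167,9)
step 6: (983, 53)  from 1·(779,42) + (204,11)
step 7: (4711, 254)  from 4·(983,53) + (779,42)
step 8: (5694, 307)  from 1·(4711,254) + (983,53)
step 9: (10405, 561)  from 1·(5694,307) + (4711,254)
fundamental: x₁=10405, y₁=561  (since 108264025 − 344·314721 = 1)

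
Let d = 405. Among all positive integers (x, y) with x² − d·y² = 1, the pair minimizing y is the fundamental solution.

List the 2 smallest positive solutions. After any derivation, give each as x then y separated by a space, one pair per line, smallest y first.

d=405: √d = [20; 8,40] (ℓ=2, even), read p_1/q_1
i=0: a=20 ⇒ p=20, q=1
i=1: a=8 ⇒ p=161, q=8
(x₁, y₁) = (161, 8);  161² − 405·8² = 1 ✓
(x_2, y_2) = (161·161 + 405·8·8, 161·8 + 8·161) = (51841, 2576)

161 8
51841 2576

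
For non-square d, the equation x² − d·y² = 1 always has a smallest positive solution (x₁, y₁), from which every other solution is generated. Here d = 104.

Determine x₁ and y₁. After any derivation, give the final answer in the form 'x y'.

51 5

d=104: √d = [10; 5,20] (ℓ=2, even), read p_1/q_1
step 0: (10, 1)  from 10·(1,0) + (0,1)
step 1: (51, 5)  from 5·(10,1) + (1,0)
fundamental: x₁=51, y₁=5  (since 2601 − 104·25 = 1)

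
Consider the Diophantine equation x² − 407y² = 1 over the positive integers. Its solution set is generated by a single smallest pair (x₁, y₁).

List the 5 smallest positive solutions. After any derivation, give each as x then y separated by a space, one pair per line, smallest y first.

√407 = [20; 5,1,2,1,5,40, …], period ℓ=6 (even) → k=5
step 0: (20, 1)  from 20·(1,0) + (0,1)
step 1: (101, 5)  from 5·(20,1) + (1,0)
step 2: (121, 6)  from 1·(101,5) + (20,1)
step 3: (343, 17)  from 2·(121,6) + (101,5)
step 4: (464, 23)  from 1·(343,17) + (121,6)
step 5: (2663, 132)  from 5·(464,23) + (343,17)
fundamental: x₁=2663, y₁=132  (since 7091569 − 407·17424 = 1)
(2663+132√407)^2 = 14183137 + 703032√407
(2663+132√407)^3 = 75539384999 + 3744348300√407
(2663+132√407)^4 = 402322750321537 + 19942398342768√407
(2663+132√407)^5 = 2142770892673121063 + 106213209829234068√407

2663 132
14183137 703032
75539384999 3744348300
402322750321537 19942398342768
2142770892673121063 106213209829234068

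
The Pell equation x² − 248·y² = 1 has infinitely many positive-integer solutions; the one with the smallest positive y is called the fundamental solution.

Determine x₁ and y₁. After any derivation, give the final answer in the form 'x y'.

d=248: √d = [15; 1,2,1,30] (ℓ=4, even), read p_3/q_3
step 0: (15, 1)  from 15·(1,0) + (0,1)
step 1: (16, 1)  from 1·(15,1) + (1,0)
step 2: (47, 3)  from 2·(16,1) + (15,1)
step 3: (63, 4)  from 1·(47,3) + (16,1)
→ (63, 4).  Check: 63²=3969, 248·4²=3968, difference 1.

63 4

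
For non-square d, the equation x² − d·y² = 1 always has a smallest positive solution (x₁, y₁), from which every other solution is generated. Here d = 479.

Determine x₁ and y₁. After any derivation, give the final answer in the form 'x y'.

2989440 136591

√479 = [21; 1,7,1,3,2,21,2,3,1,7,1,42, …], period ℓ=12 (even) → k=11
a_0=21:  p_0=21·1+0=21,  q_0=21·0+1=1
a_1=1:  p_1=1·21+1=22,  q_1=1·1+0=1
a_2=7:  p_2=7·22+21=175,  q_2=7·1+1=8
a_3=1:  p_3=1·175+22=197,  q_3=1·8+1=9
a_4=3:  p_4=3·197+175=766,  q_4=3·9+8=35
a_5=2:  p_5=2·766+197=1729,  q_5=2·35+9=79
a_6=21:  p_6=21·1729+766=37075,  q_6=21·79+35=1694
a_7=2:  p_7=2·37075+1729=75879,  q_7=2·1694+79=3467
a_8=3:  p_8=3·75879+37075=264712,  q_8=3·3467+1694=12095
a_9=1:  p_9=1·264712+75879=340591,  q_9=1·12095+3467=15562
a_10=7:  p_10=7·340591+264712=2648849,  q_10=7·15562+12095=121029
a_11=1:  p_11=1·2648849+340591=2989440,  q_11=1·121029+15562=136591
(x₁, y₁) = (2989440, 136591);  2989440² − 479·136591² = 1 ✓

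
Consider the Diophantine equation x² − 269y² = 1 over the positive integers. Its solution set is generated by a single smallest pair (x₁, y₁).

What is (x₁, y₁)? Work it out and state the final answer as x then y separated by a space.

√269 → a₀=16, period (2,2,32); ℓ=3 odd so k=5
i=0: a=16 ⇒ p=16, q=1
i=1: a=2 ⇒ p=33, q=2
i=2: a=2 ⇒ p=82, q=5
i=3: a=32 ⇒ p=2657, q=162
i=4: a=2 ⇒ p=5396, q=329
i=5: a=2 ⇒ p=13449, q=820
→ (13449, 820).  Check: 13449²=180875601, 269·820²=180875600, difference 1.

13449 820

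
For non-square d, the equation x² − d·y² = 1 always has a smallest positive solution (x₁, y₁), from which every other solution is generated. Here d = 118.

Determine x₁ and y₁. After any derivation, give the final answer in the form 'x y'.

306917 28254

√118 = [10; 1,6,3,2,10,2,3,6,1,20, …], period ℓ=10 (even) → k=9
k=0  a_k=10  p_k/q_k = 10/1
…
k=2  a_k=6  p_k/q_k = 76/7
k=3  a_k=3  p_k/q_k = 239/22
k=4  a_k=2  p_k/q_k = 554/51
…
k=6  a_k=2  p_k/q_k = 12112/1115
k=7  a_k=3  p_k/q_k = 42115/3877
k=8  a_k=6  p_k/q_k = 264802/24377
k=9  a_k=1  p_k/q_k = 306917/28254
→ (306917, 28254).  Check: 306917²=94198044889, 118·28254²=94198044888, difference 1.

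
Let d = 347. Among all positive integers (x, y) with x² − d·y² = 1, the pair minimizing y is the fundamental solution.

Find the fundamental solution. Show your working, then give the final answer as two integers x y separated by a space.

√347 → a₀=18, period (1,1,1,2,4,…,1,1,36); ℓ=14 even so k=13
step 0: (18, 1)  from 18·(1,0) + (0,1)
…
step 3: (56, 3)  from 1·(37,2) + (19,1)
…
step 8: (15070, 809)  from 1·(14269,766) + (801,43)
step 9: (74549, 4002)  from 4·(15070,809) + (14269,766)
step 10: (164168, 8813)  from 2·(74549,4002) + (15070,809)
step 11: (238717, 12815)  from 1·(164168,8813) + (74549,4002)
step 12: (402885, 21628)  from 1·(238717,12815) + (164168,8813)
step 13: (641602, 34443)  from 1·(402885,21628) + (238717,12815)
→ (641602, 34443).  Check: 641602²=411653126404, 347·34443²=411653126403, difference 1.

641602 34443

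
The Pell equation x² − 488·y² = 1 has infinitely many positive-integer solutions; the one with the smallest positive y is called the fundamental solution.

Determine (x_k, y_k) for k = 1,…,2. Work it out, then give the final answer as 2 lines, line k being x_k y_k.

√488 → a₀=22, period (11,44); ℓ=2 even so k=1
step 0: (22, 1)  from 22·(1,0) + (0,1)
step 1: (243, 11)  from 11·(22,1) + (1,0)
(x₁, y₁) = (243, 11);  243² − 488·11² = 1 ✓
n=2: (243,11)∘(243,11) = (243·243+488·11·11, 243·11+11·243) = (118097,5346)

243 11
118097 5346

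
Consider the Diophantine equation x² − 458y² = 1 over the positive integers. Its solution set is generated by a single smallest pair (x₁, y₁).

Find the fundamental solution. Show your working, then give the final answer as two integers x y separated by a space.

d=458: √d = [21; 2,2,42] (ℓ=3, odd), read p_5/q_5
i=0: a=21 ⇒ p=21, q=1
…
i=4: a=2 ⇒ p=9181, q=429
i=5: a=2 ⇒ p=22899, q=1070
(x₁, y₁) = (22899, 1070);  22899² − 458·1070² = 1 ✓

22899 1070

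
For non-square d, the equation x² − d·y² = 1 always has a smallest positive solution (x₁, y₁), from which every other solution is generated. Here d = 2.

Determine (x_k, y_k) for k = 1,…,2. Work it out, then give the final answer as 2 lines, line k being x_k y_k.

√2 = [1; 2, …], period ℓ=1 (odd) → k=1
i=0: a=1 ⇒ p=1, q=1
i=1: a=2 ⇒ p=3, q=2
fundamental: x₁=3, y₁=2  (since 9 − 2·4 = 1)
k=2:  x_2 = 3·3+2·2·2 = 17,  y_2 = 3·2+2·3 = 12

3 2
17 12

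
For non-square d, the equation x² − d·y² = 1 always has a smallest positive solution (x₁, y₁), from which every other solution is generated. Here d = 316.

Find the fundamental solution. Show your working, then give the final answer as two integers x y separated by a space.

12799 720

√316 → a₀=17, period (1,3,2,8,2,3,1,34); ℓ=8 even so k=7
k=0  a_k=17  p_k/q_k = 17/1
…
k=4  a_k=8  p_k/q_k = 1351/76
…
k=6  a_k=3  p_k/q_k = 9937/559
k=7  a_k=1  p_k/q_k = 12799/720
→ (12799, 720).  Check: 12799²=163814401, 316·720²=163814400, difference 1.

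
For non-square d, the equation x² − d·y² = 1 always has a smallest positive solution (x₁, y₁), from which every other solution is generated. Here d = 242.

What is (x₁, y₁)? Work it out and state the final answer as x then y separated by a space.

√242 → a₀=15, period (1,1,3,1,14,1,3,1,1,30); ℓ=10 even so k=9
k=0  a_k=15  p_k/q_k = 15/1
…
k=4  a_k=1  p_k/q_k = 140/9
k=5  a_k=14  p_k/q_k = 2069/133
…
k=7  a_k=3  p_k/q_k = 8696/559
k=8  a_k=1  p_k/q_k = 10905/701
k=9  a_k=1  p_k/q_k = 19601/1260
fundamental: x₁=19601, y₁=1260  (since 384199201 − 242·1587600 = 1)

19601 1260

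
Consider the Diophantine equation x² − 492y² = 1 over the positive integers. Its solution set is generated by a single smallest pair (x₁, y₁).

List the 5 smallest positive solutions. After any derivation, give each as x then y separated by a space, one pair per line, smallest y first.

√492 = [22; 5,1,1,10,1,1,5,44, …], period ℓ=8 (even) → k=7
a_0=22:  p_0=22·1+0=22,  q_0=22·0+1=1
…
a_2=1:  p_2=1·111+22=133,  q_2=1·5+1=6
a_3=1:  p_3=1·133+111=244,  q_3=1·6+5=11
…
a_6=1:  p_6=1·2817+2573=5390,  q_6=1·127+116=243
a_7=5:  p_7=5·5390+2817=29767,  q_7=5·243+127=1342
→ (29767, 1342).  Check: 29767²=886074289, 492·1342²=886074288, difference 1.
n=2: (29767,1342)∘(29767,1342) = (29767·29767+492·1342·1342, 29767·1342+1342·29767) = (1772148577,79894628)
n=3: (1772148577,79894628)∘(29767,1342) = (29767·1772148577+492·1342·79894628, 29767·79894628+1342·1772148577) = (105503093353351,4756446782010)
n=4: (105503093353351,4756446782010)∘(29767,1342) = (29767·105503093353351+492·1342·4756446782010, 29767·4756446782010+1342·105503093353351) = (6281021157926249857,283170302640288712)
n=5: (6281021157926249857,283170302640288712)∘(29767,1342) = (29767·6281021157926249857+492·1342·283170302640288712, 29767·283170302640288712+1342·6281021157926249857) = (373934313510478265633287,16858260792630501398198)

29767 1342
1772148577 79894628
105503093353351 4756446782010
6281021157926249857 283170302640288712
373934313510478265633287 16858260792630501398198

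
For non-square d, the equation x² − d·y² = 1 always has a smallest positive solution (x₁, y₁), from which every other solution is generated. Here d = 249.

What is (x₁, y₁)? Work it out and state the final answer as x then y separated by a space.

8553815 542076

√249 → a₀=15, period (1,3,1,1,5,…,3,1,30); ℓ=16 even so k=15
i=0: a=15 ⇒ p=15, q=1
i=1: a=1 ⇒ p=16, q=1
i=2: a=3 ⇒ p=63, q=4
i=3: a=1 ⇒ p=79, q=5
i=4: a=1 ⇒ p=142, q=9
i=5: a=5 ⇒ p=789, q=50
…
i=8: a=10 ⇒ p=36751, q=2329
…
i=12: a=1 ⇒ p=1017351, q=64472
…
i=14: a=3 ⇒ p=6669699, q=422675
i=15: a=1 ⇒ p=8553815, q=542076
(x₁, y₁) = (8553815, 542076);  8553815² − 249·542076² = 1 ✓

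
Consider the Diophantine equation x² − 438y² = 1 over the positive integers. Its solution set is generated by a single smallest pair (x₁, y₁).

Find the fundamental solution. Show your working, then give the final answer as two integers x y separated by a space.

293 14

[20; 1,12,1,40] for √438; ℓ=4 ⇒ convergent index 3
i=0: a=20 ⇒ p=20, q=1
i=1: a=1 ⇒ p=21, q=1
i=2: a=12 ⇒ p=272, q=13
i=3: a=1 ⇒ p=293, q=14
→ (293, 14).  Check: 293²=85849, 438·14²=85848, difference 1.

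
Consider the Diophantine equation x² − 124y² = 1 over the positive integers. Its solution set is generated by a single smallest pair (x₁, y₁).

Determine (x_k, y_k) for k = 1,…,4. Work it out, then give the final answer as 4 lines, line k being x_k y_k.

√124 → a₀=11, period (7,2,1,1,1,…,2,7,22); ℓ=16 even so k=15
step 0: (11, 1)  from 11·(1,0) + (0,1)
step 1: (78, 7)  from 7·(11,1) + (1,0)
step 2: (167, 15)  from 2·(78,7) + (11,1)
step 3: (245, 22)  from 1·(167,15) + (78,7)
step 4: (412, 37)  from 1·(245,22) + (167,15)
step 5: (657, 59)  from 1·(412,37) + (245,22)
step 6: (2383, 214)  from 3·(657,59) + (412,37)
…
step 9: (17583, 1579)  from 1·(14543,1306) + (3040,273)
…
step 12: (152167, 13665)  from 1·(84875,7622) + (67292,6043)
step 13: (237042, 21287)  from 1·(152167,13665) + (84875,7622)
step 14: (626251, 56239)  from 2·(237042,21287) + (152167,13665)
step 15: (4620799, 414960)  from 7·(626251,56239) + (237042,21287)
fundamental: x₁=4620799, y₁=414960  (since 21351783398401 − 124·172191801600 = 1)
(x_2, y_2) = (4620799·4620799 + 124·414960·414960, 4620799·414960 + 414960·4620799) = (42703566796801, 3834893506080)
(x_3, y_3) = (4620799·42703566796801 + 124·414960·3834893506080, 4620799·3834893506080 + 414960·42703566796801) = (394649197502177907199, 35440544156001500880)
(x_4, y_4) = (4620799·394649197502177907199 + 124·414960·35440544156001500880, 4620799·35440544156001500880 + 414960·394649197502177907199) = (3647189234337689639247667201, 327527261991011323636100160)

4620799 414960
42703566796801 3834893506080
394649197502177907199 35440544156001500880
3647189234337689639247667201 327527261991011323636100160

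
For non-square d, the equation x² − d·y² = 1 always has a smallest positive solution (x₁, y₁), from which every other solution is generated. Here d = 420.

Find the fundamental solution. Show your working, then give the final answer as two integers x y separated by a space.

[20; 2,40] for √420; ℓ=2 ⇒ convergent index 1
step 0: (20, 1)  from 20·(1,0) + (0,1)
step 1: (41, 2)  from 2·(20,1) + (1,0)
fundamental: x₁=41, y₁=2  (since 1681 − 420·4 = 1)

41 2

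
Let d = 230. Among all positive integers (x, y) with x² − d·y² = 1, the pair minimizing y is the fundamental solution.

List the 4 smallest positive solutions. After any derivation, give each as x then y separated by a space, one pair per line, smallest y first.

[15; 6,30] for √230; ℓ=2 ⇒ convergent index 1
a_0=15:  p_0=15·1+0=15,  q_0=15·0+1=1
a_1=6:  p_1=6·15+1=91,  q_1=6·1+0=6
(x₁, y₁) = (91, 6);  91² − 230·6² = 1 ✓
n=2: (91,6)∘(91,6) = (91·91+230·6·6, 91·6+6·91) = (16561,1092)
n=3: (16561,1092)∘(91,6) = (91·16561+230·6·1092, 91·1092+6·16561) = (3014011,198738)
n=4: (3014011,198738)∘(91,6) = (91·3014011+230·6·198738, 91·198738+6·3014011) = (548533441,36169224)

91 6
16561 1092
3014011 198738
548533441 36169224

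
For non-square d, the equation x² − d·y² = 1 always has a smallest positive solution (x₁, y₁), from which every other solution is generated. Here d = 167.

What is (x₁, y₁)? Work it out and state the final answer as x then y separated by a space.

168 13

d=167: √d = [12; 1,11,1,24] (ℓ=4, even), read p_3/q_3
i=0: a=12 ⇒ p=12, q=1
i=1: a=1 ⇒ p=13, q=1
i=2: a=11 ⇒ p=155, q=12
i=3: a=1 ⇒ p=168, q=13
(x₁, y₁) = (168, 13);  168² − 167·13² = 1 ✓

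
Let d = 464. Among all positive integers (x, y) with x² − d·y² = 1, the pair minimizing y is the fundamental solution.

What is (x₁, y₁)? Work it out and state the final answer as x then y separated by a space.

√464 = [21; 1,1,5,1,1,1,5,1,1,42, …], period ℓ=10 (even) → k=9
k=0  a_k=21  p_k/q_k = 21/1
…
k=2  a_k=1  p_k/q_k = 43/2
…
k=5  a_k=1  p_k/q_k = 517/24
k=6  a_k=1  p_k/q_k = 797/37
…
k=8  a_k=1  p_k/q_k = 5299/246
k=9  a_k=1  p_k/q_k = 9801/455
fundamental: x₁=9801, y₁=455  (since 96059601 − 464·207025 = 1)

9801 455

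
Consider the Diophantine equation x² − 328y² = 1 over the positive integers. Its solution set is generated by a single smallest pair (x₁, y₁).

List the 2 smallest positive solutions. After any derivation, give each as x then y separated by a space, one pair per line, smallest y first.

[18; 9,36] for √328; ℓ=2 ⇒ convergent index 1
a_0=18:  p_0=18·1+0=18,  q_0=18·0+1=1
a_1=9:  p_1=9·18+1=163,  q_1=9·1+0=9
→ (163, 9).  Check: 163²=26569, 328·9²=26568, difference 1.
(163+9√328)^2 = 53137 + 2934√328

163 9
53137 2934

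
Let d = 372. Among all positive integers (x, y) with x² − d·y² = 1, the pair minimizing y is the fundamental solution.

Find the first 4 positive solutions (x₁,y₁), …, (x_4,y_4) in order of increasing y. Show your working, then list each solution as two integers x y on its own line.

√372 → a₀=19, period (3,2,12,2,3,38); ℓ=6 even so k=5
a_0=19:  p_0=19·1+0=19,  q_0=19·0+1=1
a_1=3:  p_1=3·19+1=58,  q_1=3·1+0=3
…
a_4=2:  p_4=2·1678+135=3491,  q_4=2·87+7=181
a_5=3:  p_5=3·3491+1678=12151,  q_5=3·181+87=630
(x₁, y₁) = (12151, 630);  12151² − 372·630² = 1 ✓
(12151+630√372)^2 = 295293601 + 15310260√372
(12151+630√372)^3 = 7176225079351 + 372069937890√372
(12151+630√372)^4 = 174396621583094401 + 9042043615292520√372

12151 630
295293601 15310260
7176225079351 372069937890
174396621583094401 9042043615292520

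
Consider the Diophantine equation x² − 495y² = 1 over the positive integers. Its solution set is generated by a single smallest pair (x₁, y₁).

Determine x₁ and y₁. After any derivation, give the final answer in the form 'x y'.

√495 = [22; 4,44, …], period ℓ=2 (even) → k=1
a_0=22:  p_0=22·1+0=22,  q_0=22·0+1=1
a_1=4:  p_1=4·22+1=89,  q_1=4·1+0=4
(x₁, y₁) = (89, 4);  89² − 495·4² = 1 ✓

89 4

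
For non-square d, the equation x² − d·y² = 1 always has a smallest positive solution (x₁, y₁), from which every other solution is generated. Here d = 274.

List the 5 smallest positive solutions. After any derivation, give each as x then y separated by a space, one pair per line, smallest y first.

3959299 239190
31352097142801 1894049455620
248264653730785753699 14998216231173381570
1965907990503261255572251201 118764845051735182903983240
15567235081782895307198186429982499 940451064496965117656884702915950

d=274: √d = [16; 1,1,4,4,1,1,32] (ℓ=7, odd), read p_13/q_13
i=0: a=16 ⇒ p=16, q=1
i=1: a=1 ⇒ p=17, q=1
…
i=3: a=4 ⇒ p=149, q=9
…
i=5: a=1 ⇒ p=778, q=47
i=6: a=1 ⇒ p=1407, q=85
…
i=9: a=1 ⇒ p=93011, q=5619
i=10: a=4 ⇒ p=419253, q=25328
i=11: a=4 ⇒ p=1770023, q=106931
i=12: a=1 ⇒ p=2189276, q=132259
i=13: a=1 ⇒ p=3959299, q=239190
(x₁, y₁) = (3959299, 239190);  3959299² − 274·239190² = 1 ✓
n=2: (3959299,239190)∘(3959299,239190) = (3959299·3959299+274·239190·239190, 3959299·239190+239190·3959299) = (31352097142801,1894049455620)
n=3: (31352097142801,1894049455620)∘(3959299,239190) = (3959299·31352097142801+274·239190·1894049455620, 3959299·1894049455620+239190·31352097142801) = (248264653730785753699,14998216231173381570)
n=4: (248264653730785753699,14998216231173381570)∘(3959299,239190) = (3959299·248264653730785753699+274·239190·14998216231173381570, 3959299·14998216231173381570+239190·248264653730785753699) = (1965907990503261255572251201,118764845051735182903983240)
n=5: (1965907990503261255572251201,118764845051735182903983240)∘(3959299,239190) = (3959299·1965907990503261255572251201+274·239190·118764845051735182903983240, 3959299·118764845051735182903983240+239190·1965907990503261255572251201) = (15567235081782895307198186429982499,940451064496965117656884702915950)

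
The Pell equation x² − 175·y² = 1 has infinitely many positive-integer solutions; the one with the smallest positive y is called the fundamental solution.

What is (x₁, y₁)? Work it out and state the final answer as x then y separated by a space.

√175 = [13; 4,2,1,2,4,26, …], period ℓ=6 (even) → k=5
k=0  a_k=13  p_k/q_k = 13/1
k=1  a_k=4  p_k/q_k = 53/4
k=2  a_k=2  p_k/q_k = 119/9
k=3  a_k=1  p_k/q_k = 172/13
k=4  a_k=2  p_k/q_k = 463/35
k=5  a_k=4  p_k/q_k = 2024/153
→ (2024, 153).  Check: 2024²=4096576, 175·153²=4096575, difference 1.

2024 153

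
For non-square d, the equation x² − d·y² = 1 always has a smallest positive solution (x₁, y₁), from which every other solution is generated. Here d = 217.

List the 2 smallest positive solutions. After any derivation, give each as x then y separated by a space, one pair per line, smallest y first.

3844063 260952
29553640695937 2006231855952

√217 = [14; 1,2,1,2,1,…,2,1,28, …], period ℓ=16 (even) → k=15
k=0  a_k=14  p_k/q_k = 14/1
k=1  a_k=1  p_k/q_k = 15/1
k=2  a_k=2  p_k/q_k = 44/3
…
k=4  a_k=2  p_k/q_k = 162/11
k=5  a_k=1  p_k/q_k = 221/15
…
k=7  a_k=9  p_k/q_k = 3668/249
…
k=11  a_k=1  p_k/q_k = 293381/19916
k=12  a_k=2  p_k/q_k = 740980/50301
…
k=14  a_k=2  p_k/q_k = 2809702/190735
k=15  a_k=1  p_k/q_k = 3844063/260952
(x₁, y₁) = (3844063, 260952);  3844063² − 217·260952² = 1 ✓
k=2:  x_2 = 3844063·3844063+217·260952·260952 = 29553640695937,  y_2 = 3844063·260952+260952·3844063 = 2006231855952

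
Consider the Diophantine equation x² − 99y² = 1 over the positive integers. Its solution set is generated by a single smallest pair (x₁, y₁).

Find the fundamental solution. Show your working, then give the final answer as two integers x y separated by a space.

[9; 1,18] for √99; ℓ=2 ⇒ convergent index 1
a_0=9:  p_0=9·1+0=9,  q_0=9·0+1=1
a_1=1:  p_1=1·9+1=10,  q_1=1·1+0=1
fundamental: x₁=10, y₁=1  (since 100 − 99·1 = 1)

10 1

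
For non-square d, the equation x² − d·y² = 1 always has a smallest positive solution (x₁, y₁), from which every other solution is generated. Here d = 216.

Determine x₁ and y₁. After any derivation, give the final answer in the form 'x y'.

485 33

√216 = [14; 1,2,3,2,1,28, …], period ℓ=6 (even) → k=5
k=0  a_k=14  p_k/q_k = 14/1
…
k=2  a_k=2  p_k/q_k = 44/3
…
k=4  a_k=2  p_k/q_k = 338/23
k=5  a_k=1  p_k/q_k = 485/33
fundamental: x₁=485, y₁=33  (since 235225 − 216·1089 = 1)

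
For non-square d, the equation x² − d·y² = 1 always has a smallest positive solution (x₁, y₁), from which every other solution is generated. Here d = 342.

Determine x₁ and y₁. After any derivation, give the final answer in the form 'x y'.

√342 → a₀=18, period (2,36); ℓ=2 even so k=1
i=0: a=18 ⇒ p=18, q=1
i=1: a=2 ⇒ p=37, q=2
fundamental: x₁=37, y₁=2  (since 1369 − 342·4 = 1)

37 2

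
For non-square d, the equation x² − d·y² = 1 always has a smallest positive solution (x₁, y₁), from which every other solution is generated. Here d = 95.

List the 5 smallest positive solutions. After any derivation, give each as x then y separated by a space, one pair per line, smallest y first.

39 4
3041 312
237159 24332
18495361 1897584
1442400999 147987220

d=95: √d = [9; 1,2,1,18] (ℓ=4, even), read p_3/q_3
k=0  a_k=9  p_k/q_k = 9/1
k=1  a_k=1  p_k/q_k = 10/1
k=2  a_k=2  p_k/q_k = 29/3
k=3  a_k=1  p_k/q_k = 39/4
(x₁, y₁) = (39, 4);  39² − 95·4² = 1 ✓
(x_2, y_2) = (39·39 + 95·4·4, 39·4 + 4·39) = (3041, 312)
(x_3, y_3) = (39·3041 + 95·4·312, 39·312 + 4·3041) = (237159, 24332)
(x_4, y_4) = (39·237159 + 95·4·24332, 39·24332 + 4·237159) = (18495361, 1897584)
(x_5, y_5) = (39·18495361 + 95·4·1897584, 39·1897584 + 4·18495361) = (1442400999, 147987220)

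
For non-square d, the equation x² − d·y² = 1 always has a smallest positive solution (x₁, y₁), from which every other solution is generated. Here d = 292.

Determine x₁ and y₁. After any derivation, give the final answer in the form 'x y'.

2281249 133500

d=292: √d = [17; 11,2,1,3,8,3,1,2,11,34] (ℓ=10, even), read p_9/q_9
k=0  a_k=17  p_k/q_k = 17/1
k=1  a_k=11  p_k/q_k = 188/11
…
k=3  a_k=1  p_k/q_k = 581/34
k=4  a_k=3  p_k/q_k = 2136/125
k=5  a_k=8  p_k/q_k = 17669/1034
k=6  a_k=3  p_k/q_k = 55143/3227
k=7  a_k=1  p_k/q_k = 72812/4261
k=8  a_k=2  p_k/q_k = 200767/11749
k=9  a_k=11  p_k/q_k = 2281249/133500
(x₁, y₁) = (2281249, 133500);  2281249² − 292·133500² = 1 ✓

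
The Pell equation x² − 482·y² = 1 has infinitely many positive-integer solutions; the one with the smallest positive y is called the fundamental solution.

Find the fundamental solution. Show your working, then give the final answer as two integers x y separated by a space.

483 22

√482 → a₀=21, period (1,20,1,42); ℓ=4 even so k=3
a_0=21:  p_0=21·1+0=21,  q_0=21·0+1=1
a_1=1:  p_1=1·21+1=22,  q_1=1·1+0=1
a_2=20:  p_2=20·22+21=461,  q_2=20·1+1=21
a_3=1:  p_3=1·461+22=483,  q_3=1·21+1=22
fundamental: x₁=483, y₁=22  (since 233289 − 482·484 = 1)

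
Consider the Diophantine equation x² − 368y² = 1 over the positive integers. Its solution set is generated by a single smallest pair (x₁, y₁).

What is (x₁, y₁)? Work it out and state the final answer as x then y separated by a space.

1151 60

d=368: √d = [19; 5,2,5,38] (ℓ=4, even), read p_3/q_3
i=0: a=19 ⇒ p=19, q=1
…
i=2: a=2 ⇒ p=211, q=11
i=3: a=5 ⇒ p=1151, q=60
(x₁, y₁) = (1151, 60);  1151² − 368·60² = 1 ✓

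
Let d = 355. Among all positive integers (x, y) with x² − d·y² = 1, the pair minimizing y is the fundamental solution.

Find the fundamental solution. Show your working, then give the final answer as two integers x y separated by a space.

954809 50676

[18; 1,5,3,3,1,6,1,3,3,5,1,36] for √355; ℓ=12 ⇒ convergent index 11
k=0  a_k=18  p_k/q_k = 18/1
…
k=2  a_k=5  p_k/q_k = 113/6
…
k=4  a_k=3  p_k/q_k = 1187/63
k=5  a_k=1  p_k/q_k = 1545/82
…
k=7  a_k=1  p_k/q_k = 12002/637
…
k=10  a_k=5  p_k/q_k = 803418/42641
k=11  a_k=1  p_k/q_k = 954809/50676
(x₁, y₁) = (954809, 50676);  954809² − 355·50676² = 1 ✓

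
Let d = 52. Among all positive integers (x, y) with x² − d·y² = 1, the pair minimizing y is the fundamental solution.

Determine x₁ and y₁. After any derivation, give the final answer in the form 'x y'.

649 90

d=52: √d = [7; 4,1,2,1,4,14] (ℓ=6, even), read p_5/q_5
i=0: a=7 ⇒ p=7, q=1
i=1: a=4 ⇒ p=29, q=4
i=2: a=1 ⇒ p=36, q=5
…
i=4: a=1 ⇒ p=137, q=19
i=5: a=4 ⇒ p=649, q=90
fundamental: x₁=649, y₁=90  (since 421201 − 52·8100 = 1)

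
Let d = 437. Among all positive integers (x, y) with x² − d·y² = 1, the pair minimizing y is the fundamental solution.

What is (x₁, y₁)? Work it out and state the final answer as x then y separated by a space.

4599 220

d=437: √d = [20; 1,9,2,9,1,40] (ℓ=6, even), read p_5/q_5
a_0=20:  p_0=20·1+0=20,  q_0=20·0+1=1
…
a_4=9:  p_4=9·439+209=4160,  q_4=9·21+10=199
a_5=1:  p_5=1·4160+439=4599,  q_5=1·199+21=220
(x₁, y₁) = (4599, 220);  4599² − 437·220² = 1 ✓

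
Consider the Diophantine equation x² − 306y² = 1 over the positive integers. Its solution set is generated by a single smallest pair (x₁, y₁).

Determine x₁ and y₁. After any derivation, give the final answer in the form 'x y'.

d=306: √d = [17; 2,34] (ℓ=2, even), read p_1/q_1
k=0  a_k=17  p_k/q_k = 17/1
k=1  a_k=2  p_k/q_k = 35/2
→ (35, 2).  Check: 35²=1225, 306·2²=1224, difference 1.

35 2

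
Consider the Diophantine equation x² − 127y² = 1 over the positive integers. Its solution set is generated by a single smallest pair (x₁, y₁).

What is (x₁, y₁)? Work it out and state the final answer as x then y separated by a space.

4730624 419775

√127 = [11; 3,1,2,2,7,11,7,2,2,1,3,22, …], period ℓ=12 (even) → k=11
step 0: (11, 1)  from 11·(1,0) + (0,1)
…
step 2: (45, 4)  from 1·(34,3) + (11,1)
step 3: (124, 11)  from 2·(45,4) + (34,3)
step 4: (293, 26)  from 2·(124,11) + (45,4)
step 5: (2175, 193)  from 7·(293,26) + (124,11)
step 6: (24218, 2149)  from 11·(2175,193) + (293,26)
…
step 9: (906941, 80478)  from 2·(367620,32621) + (171701,15236)
step 10: (1274561, 113099)  from 1·(906941,80478) + (367620,32621)
step 11: (4730624, 419775)  from 3·(1274561,113099) + (906941,80478)
→ (4730624, 419775).  Check: 4730624²=22378803429376, 127·419775²=22378803429375, difference 1.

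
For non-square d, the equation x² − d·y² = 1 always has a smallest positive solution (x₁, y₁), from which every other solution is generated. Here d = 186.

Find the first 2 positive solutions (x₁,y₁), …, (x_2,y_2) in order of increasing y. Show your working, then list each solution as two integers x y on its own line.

[13; 1,1,1,3,4,3,1,1,1,26] for √186; ℓ=10 ⇒ convergent index 9
a_0=13:  p_0=13·1+0=13,  q_0=13·0+1=1
a_1=1:  p_1=1·13+1=14,  q_1=1·1+0=1
a_2=1:  p_2=1·14+13=27,  q_2=1·1+1=2
a_3=1:  p_3=1·27+14=41,  q_3=1·2+1=3
…
a_6=3:  p_6=3·641+150=2073,  q_6=3·47+11=152
…
a_8=1:  p_8=1·2714+2073=4787,  q_8=1·199+152=351
a_9=1:  p_9=1·4787+2714=7501,  q_9=1·351+199=550
→ (7501, 550).  Check: 7501²=56265001, 186·550²=56265000, difference 1.
(7501+550√186)^2 = 112530001 + 8251100√186

7501 550
112530001 8251100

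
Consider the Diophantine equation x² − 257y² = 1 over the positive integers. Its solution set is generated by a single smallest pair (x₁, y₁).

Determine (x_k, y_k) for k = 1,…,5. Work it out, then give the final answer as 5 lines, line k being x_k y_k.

513 32
526337 32832
540021249 33685600
554061275137 34561392768
568466328269313 35459955294368

[16; 32] for √257; ℓ=1 ⇒ convergent index 1
k=0  a_k=16  p_k/q_k = 16/1
k=1  a_k=32  p_k/q_k = 513/32
(x₁, y₁) = (513, 32);  513² − 257·32² = 1 ✓
(513+32√257)^2 = 526337 + 32832√257
(513+32√257)^3 = 540021249 + 33685600√257
(513+32√257)^4 = 554061275137 + 34561392768√257
(513+32√257)^5 = 568466328269313 + 35459955294368√257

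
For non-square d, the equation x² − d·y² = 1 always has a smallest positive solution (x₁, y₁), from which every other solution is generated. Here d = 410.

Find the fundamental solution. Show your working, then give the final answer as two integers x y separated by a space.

81 4

d=410: √d = [20; 4,40] (ℓ=2, even), read p_1/q_1
a_0=20:  p_0=20·1+0=20,  q_0=20·0+1=1
a_1=4:  p_1=4·20+1=81,  q_1=4·1+0=4
(x₁, y₁) = (81, 4);  81² − 410·4² = 1 ✓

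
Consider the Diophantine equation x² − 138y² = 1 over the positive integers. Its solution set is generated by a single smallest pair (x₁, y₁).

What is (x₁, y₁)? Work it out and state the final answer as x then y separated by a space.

47 4

d=138: √d = [11; 1,2,1,22] (ℓ=4, even), read p_3/q_3
a_0=11:  p_0=11·1+0=11,  q_0=11·0+1=1
a_1=1:  p_1=1·11+1=12,  q_1=1·1+0=1
a_2=2:  p_2=2·12+11=35,  q_2=2·1+1=3
a_3=1:  p_3=1·35+12=47,  q_3=1·3+1=4
fundamental: x₁=47, y₁=4  (since 2209 − 138·16 = 1)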